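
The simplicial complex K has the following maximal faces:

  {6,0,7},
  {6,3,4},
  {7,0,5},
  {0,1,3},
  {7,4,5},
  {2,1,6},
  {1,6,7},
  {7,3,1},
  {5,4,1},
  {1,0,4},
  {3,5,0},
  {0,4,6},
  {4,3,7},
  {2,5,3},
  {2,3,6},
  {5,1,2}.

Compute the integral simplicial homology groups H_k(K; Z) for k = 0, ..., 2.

H_0 = Z,  H_1 = Z^2,  H_2 = Z.

Fix the vertex order 0 < 1 < 2 < 3 < 4 < 5 < 6 < 7 and write every simplex with vertices in increasing order. Then dim K = 2 and the simplices of K are:

  0-simplices (8): [0], [1], [2], [3], [4], [5], [6], [7]
  1-simplices (24): (24 of them)
  2-simplices (16): [0,1,3], [0,1,4], [0,3,5], [0,4,6], [0,5,7], [0,6,7], [1,2,5], [1,2,6], [1,3,7], [1,4,5], [1,6,7], [2,3,5], [2,3,6], [3,4,6], [3,4,7], [4,5,7]

Hence C_0 ≅ Z^8, C_1 ≅ Z^24, C_2 ≅ Z^16.

Boundary ∂_1: C_1 → C_0 sends each edge [p,q] (with p < q) to q − p. For instance
  ∂[0,7] = [7] − [0].
The resulting 8×24 matrix has rank 7, and its Smith normal form has invariant factors (1,1,1,1,1,1,1).

∂_2: C_2 → C_1 maps a triangle to the signed sum of its edges. For instance
  ∂[0,1,3] = [1,3] − [0,3] + [0,1],
  ∂[0,4,6] = [4,6] − [0,6] + [0,4].
The resulting 24×16 matrix has rank 15, and its Smith normal form has invariant factors (1,1,1,1,1,1,1,1,1,1,1,1,1,1,1).

Computing H_k = (kernel of ∂_k) / (image of ∂_{k+1}):

  H_0: rank C_0 − rank ∂_1 = 8 − 7 = 1, and the invariant factors of ∂_1 are all 1, so H_0 = Z.
  H_1: rank ker ∂_1 − rank ∂_2 = (24 − 7) − 15 = 2, and the invariant factors of ∂_2 are all 1, so H_1 = Z^2.
  H_2: rank ker ∂_2 − rank ∂_3 = (16 − 15) − 0 = 1, and there is no ∂_3, so H_2 = Z.

As a check, the Euler characteristic is 8 − 24 + 16 = 0, which agrees with 1 − 2 + 1 = 0.
(K is a triangulation of the torus T^2.)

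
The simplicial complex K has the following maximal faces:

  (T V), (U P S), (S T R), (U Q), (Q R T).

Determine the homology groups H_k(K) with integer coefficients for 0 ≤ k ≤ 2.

H_0 ≅ Z,  H_1 ≅ Z,  H_2 = 0.

Take the total order P < Q < R < S < T < U < V on the vertex set. Then K (dimension 2) consists of the simplices:

  0-simplices (7): P, Q, R, S, T, U, V
  1-simplices (10): PS, PU, QR, QT, QU, RS, RT, ST, SU, TV
  2-simplices (3): PSU, QRT, RST

so the chain groups are C_0 ≅ Z^7, C_1 ≅ Z^10, C_2 ≅ Z^3.

The boundary map ∂_1: C_1 → C_0 is given by ∂[p,q] = [q] − [p]. For instance
  ∂PS = S − P.
The 7×10 boundary matrix has rank 6 and Smith normal form diag(1,1,1,1,1,1).

The boundary map ∂_2: C_2 → C_1 acts by ∂[p,q,r] = [q,r] − [p,r] + [p,q]. For instance
  ∂QRT = RT − QT + QR,
  ∂PSU = SU − PU + PS.
The 10×3 boundary matrix has rank 3 and Smith normal form diag(1,1,1).

Computing H_k = (kernel of ∂_k) / (image of ∂_{k+1}):

  H_0: rank C_0 − rank ∂_1 = 7 − 6 = 1, and the invariant factors of ∂_1 are all 1, so H_0 = Z.
  H_1: rank ker ∂_1 − rank ∂_2 = (10 − 6) − 3 = 1, and the invariant factors of ∂_2 are all 1, so H_1 = Z.
  H_2: rank ker ∂_2 − rank ∂_3 = (3 − 3) − 0 = 0, and there is no ∂_3, so H_2 = 0.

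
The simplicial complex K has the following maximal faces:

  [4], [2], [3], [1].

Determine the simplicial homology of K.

K has 4 vertices.
rank ∂_0 = 0, rank ∂_1 = 0 ⇒ b_0 = 4 − 0 − 0 = 4. So H_0 ≅ Z^4.

H_0 ≅ Z^4.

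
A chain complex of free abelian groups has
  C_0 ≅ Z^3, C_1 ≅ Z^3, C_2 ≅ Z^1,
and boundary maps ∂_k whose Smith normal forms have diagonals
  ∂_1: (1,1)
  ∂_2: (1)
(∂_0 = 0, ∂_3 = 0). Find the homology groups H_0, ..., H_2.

H_0: b_0 = 3 − 0 − 2 = 1; torsion from ∂_1 factors > 1: none. So H_0 ≅ Z.
H_1: b_1 = 3 − 2 − 1 = 0; torsion from ∂_2 factors > 1: none. So H_1 ≅ 0.
H_2: b_2 = 1 − 1 − 0 = 0; torsion from ∂_3 factors > 1: none. So H_2 ≅ 0.

H_0 ≅ Z,  H_1 = 0,  H_2 = 0.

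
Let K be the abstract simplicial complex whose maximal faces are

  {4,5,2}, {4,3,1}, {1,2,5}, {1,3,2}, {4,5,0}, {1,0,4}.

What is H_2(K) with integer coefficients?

H_2 = 0.

We work with the vertex ordering 0 < 1 < 2 < 3 < 4 < 5. The simplices of K, each written with vertices in increasing order, are:

  0-simplices (6): [0], [1], [2], [3], [4], [5]
  1-simplices (12): [0,1], [0,4], [0,5], [1,2], [1,3], [1,4], [1,5], [2,3], [2,4], [2,5], [3,4], [4,5]
  2-simplices (6): [0,1,4], [0,4,5], [1,2,3], [1,2,5], [1,3,4], [2,4,5]

giving chain groups C_0 ≅ Z^6, C_1 ≅ Z^12, C_2 ≅ Z^6.

The boundary map ∂_1: C_1 → C_0 maps an edge to its endpoints' difference, ∂[p,q] = q − p. For instance
  ∂[2,5] = [5] − [2].
This gives a 6×12 integer matrix of rank 5; reducing to Smith normal form yields diagonal entries (1,1,1,1,1).

∂_2: C_2 → C_1 acts by ∂[p,q,r] = [q,r] − [p,r] + [p,q]. For instance
  ∂[1,2,3] = [2,3] − [1,3] + [1,2],
  ∂[0,1,4] = [1,4] − [0,4] + [0,1].
The 12×6 boundary matrix has rank 6 and Smith normal form diag(1,1,1,1,1,1).

Now H_k = ker ∂_k / im ∂_{k+1}, so:

  H_2: rank ker ∂_2 − rank ∂_3 = (6 − 6) − 0 = 0, and there is no ∂_3, so H_2 = 0.

(K is a triangulation of the cylinder S^1 x I.)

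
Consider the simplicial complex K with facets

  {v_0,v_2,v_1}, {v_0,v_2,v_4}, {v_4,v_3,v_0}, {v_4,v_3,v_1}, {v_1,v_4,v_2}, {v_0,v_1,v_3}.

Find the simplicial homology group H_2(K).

We work with the vertex ordering v_0 < v_1 < v_2 < v_3 < v_4. The simplices of K, each written with vertices in increasing order, are:

  0-simplices (5): [v_0], [v_1], [v_2], [v_3], [v_4]
  1-simplices (9): [v_0,v_1], [v_0,v_2], [v_0,v_3], [v_0,v_4], [v_1,v_2], [v_1,v_3], [v_1,v_4], [v_2,v_4], [v_3,v_4]
  2-simplices (6): [v_0,v_1,v_2], [v_0,v_1,v_3], [v_0,v_2,v_4], [v_0,v_3,v_4], [v_1,v_2,v_4], [v_1,v_3,v_4]

so the chain groups are C_0 ≅ Z^5, C_1 ≅ Z^9, C_2 ≅ Z^6.

Boundary ∂_1: C_1 → C_0 sends each edge [p,q] (with p < q) to q − p.
The resulting 5×9 matrix has rank 4, and its Smith normal form has invariant factors (1,1,1,1).

Boundary ∂_2: C_2 → C_1 acts by ∂[p,q,r] = [q,r] − [p,r] + [p,q]. For instance
  ∂[v_1,v_3,v_4] = [v_3,v_4] − [v_1,v_4] + [v_1,v_3],
  ∂[v_1,v_2,v_4] = [v_2,v_4] − [v_1,v_4] + [v_1,v_2].
The 9×6 boundary matrix has rank 5 and Smith normal form diag(1,1,1,1,1).

Now H_k = ker ∂_k / im ∂_{k+1}, so:

  H_2: rank ker ∂_2 − rank ∂_3 = (6 − 5) − 0 = 1, and there is no ∂_3, so H_2 = Z.

H_2 ≅ Z.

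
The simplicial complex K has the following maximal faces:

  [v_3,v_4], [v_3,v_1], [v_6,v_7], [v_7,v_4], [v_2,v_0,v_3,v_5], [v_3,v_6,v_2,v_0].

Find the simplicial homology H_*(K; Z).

Fix the vertex order v_0 < v_1 < v_2 < v_3 < v_4 < v_5 < v_6 < v_7 and write every simplex with vertices in increasing order. Then dim K = 3 and the simplices of K are:

  0-simplices (8): [v_0], [v_1], [v_2], [v_3], [v_4], [v_5], [v_6], [v_7]
  1-simplices (13): [v_0,v_2], [v_0,v_3], [v_0,v_5], [v_0,v_6], [v_1,v_3], [v_2,v_3], [v_2,v_5], [v_2,v_6], [v_3,v_4], [v_3,v_5], [v_3,v_6], [v_4,v_7], [v_6,v_7]
  2-simplices (7): [v_0,v_2,v_3], [v_0,v_2,v_5], [v_0,v_2,v_6], [v_0,v_3,v_5], [v_0,v_3,v_6], [v_2,v_3,v_5], [v_2,v_3,v_6]
  3-simplices (2): [v_0,v_2,v_3,v_5], [v_0,v_2,v_3,v_6]

Hence C_0 ≅ Z^8, C_1 ≅ Z^13, C_2 ≅ Z^7, C_3 ≅ Z^2.

The boundary map ∂_1: C_1 → C_0 maps an edge to its endpoints' difference, ∂[p,q] = q − p. For instance
  ∂[v_2,v_3] = [v_3] − [v_2].
The resulting 8×13 matrix has rank 7, and its Smith normal form has invariant factors (1,1,1,1,1,1,1).

Boundary ∂_2: C_2 → C_1 maps a triangle to the signed sum of its edges. For instance
  ∂[v_0,v_3,v_6] = [v_3,v_6] − [v_0,v_6] + [v_0,v_3],
  ∂[v_0,v_2,v_6] = [v_2,v_6] − [v_0,v_6] + [v_0,v_2].
The resulting 13×7 matrix has rank 5, and its Smith normal form has invariant factors (1,1,1,1,1).

∂_3: C_3 → C_2 sends each 3-simplex σ to the alternating sum Σ_i (−1)^i (σ with its i-th vertex removed). For instance
  ∂[v_0,v_2,v_3,v_6] = [v_2,v_3,v_6] − [v_0,v_3,v_6] + [v_0,v_2,v_6] − [v_0,v_2,v_3],
  ∂[v_0,v_2,v_3,v_5] = [v_2,v_3,v_5] − [v_0,v_3,v_5] + [v_0,v_2,v_5] − [v_0,v_2,v_3].
As a 7×2 matrix over Z this has rank 2, with invariant factors (1,1).

From H_k ≅ ker(∂_k) / im(∂_{k+1}) we obtain:

  H_0: rank C_0 − rank ∂_1 = 8 − 7 = 1, and the invariant factors of ∂_1 are all 1, so H_0 ≅ Z.
  H_1: rank ker ∂_1 − rank ∂_2 = (13 − 7) − 5 = 1, and the invariant factors of ∂_2 are all 1, so H_1 ≅ Z.
  H_2: rank ker ∂_2 − rank ∂_3 = (7 − 5) − 2 = 0, and the invariant factors of ∂_3 are all 1, so H_2 ≅ 0.
  H_3: rank ker ∂_3 − rank ∂_4 = (2 − 2) − 0 = 0, and there is no ∂_4, so H_3 ≅ 0.

H_0 ≅ Z,  H_1 ≅ Z,  H_2 = 0,  H_3 = 0.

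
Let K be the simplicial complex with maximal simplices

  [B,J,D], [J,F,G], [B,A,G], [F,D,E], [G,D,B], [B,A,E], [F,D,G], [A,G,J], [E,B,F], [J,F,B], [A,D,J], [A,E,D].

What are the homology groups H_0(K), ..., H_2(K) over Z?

H_0 ≅ Z,  H_1 ≅ Z_2,  H_2 = 0.

K has 7 vertices, 18 edges, 12 triangles.
rank ∂_0 = 0, rank ∂_1 = 6 ⇒ b_0 = 7 − 0 − 6 = 1; all invariant factors of ∂_1 are 1 so no torsion. So H_0 ≅ Z.
rank ∂_1 = 6, rank ∂_2 = 12 ⇒ b_1 = 18 − 6 − 12 = 0; ∂_2 has invariant factor(s) [2] giving torsion. So H_1 ≅ Z_2.
rank ∂_2 = 12, rank ∂_3 = 0 ⇒ b_2 = 12 − 12 − 0 = 0. So H_2 ≅ 0.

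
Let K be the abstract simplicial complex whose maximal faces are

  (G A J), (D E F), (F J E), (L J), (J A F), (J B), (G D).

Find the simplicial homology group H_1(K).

K has 8 vertices, 12 edges, 4 triangles.
rank ∂_1 = 7, rank ∂_2 = 4 ⇒ b_1 = 12 − 7 − 4 = 1; all invariant factors of ∂_2 are 1 so no torsion. So H_1 = Z.

H_1 ≅ Z.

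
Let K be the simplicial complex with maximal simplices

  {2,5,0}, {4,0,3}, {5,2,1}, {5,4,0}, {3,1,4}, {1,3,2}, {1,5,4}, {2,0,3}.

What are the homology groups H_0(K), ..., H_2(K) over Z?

H_0 ≅ Z,  H_1 = 0,  H_2 ≅ Z.

Order the vertices as 0 < 1 < 2 < 3 < 4 < 5. Listing each simplex with vertices in this order, K has dimension 2 with simplices:

  0-simplices (6): [0], [1], [2], [3], [4], [5]
  1-simplices (12): [0,2], [0,3], [0,4], [0,5], [1,2], [1,3], [1,4], [1,5], [2,3], [2,5], [3,4], [4,5]
  2-simplices (8): [0,2,3], [0,2,5], [0,3,4], [0,4,5], [1,2,3], [1,2,5], [1,3,4], [1,4,5]

Hence C_0 ≅ Z^6, C_1 ≅ Z^12, C_2 ≅ Z^8.

The boundary map ∂_1: C_1 → C_0 sends each edge [p,q] (with p < q) to q − p. For instance
  ∂[0,3] = [3] − [0].
The 6×12 boundary matrix has rank 5 and Smith normal form diag(1,1,1,1,1).

Boundary ∂_2: C_2 → C_1 maps a triangle to the signed sum of its edges. For instance
  ∂[1,2,3] = [2,3] − [1,3] + [1,2],
  ∂[1,2,5] = [2,5] − [1,5] + [1,2].
The resulting 12×8 matrix has rank 7, and its Smith normal form has invariant factors (1,1,1,1,1,1,1).

Reading off H_k = ker ∂_k / im ∂_{k+1}:

  H_0: rank C_0 − rank ∂_1 = 6 − 5 = 1, and the invariant factors of ∂_1 are all 1, so H_0 ≅ Z.
  H_1: rank ker ∂_1 − rank ∂_2 = (12 − 5) − 7 = 0, and the invariant factors of ∂_2 are all 1, so H_1 ≅ 0.
  H_2: rank ker ∂_2 − rank ∂_3 = (8 − 7) − 0 = 1, and there is no ∂_3, so H_2 ≅ Z.

(K is a triangulation of the 2-sphere S^2.)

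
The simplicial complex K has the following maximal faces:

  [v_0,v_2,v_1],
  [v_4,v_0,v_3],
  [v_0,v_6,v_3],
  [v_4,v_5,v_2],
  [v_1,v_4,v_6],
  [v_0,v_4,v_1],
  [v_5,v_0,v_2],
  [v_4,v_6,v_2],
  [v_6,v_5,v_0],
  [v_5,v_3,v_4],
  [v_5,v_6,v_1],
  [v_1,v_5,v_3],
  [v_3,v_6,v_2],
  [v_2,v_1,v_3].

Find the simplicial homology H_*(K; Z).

Take the total order v_0 < v_1 < v_2 < v_3 < v_4 < v_5 < v_6 on the vertex set. Then K (dimension 2) consists of the simplices:

  0-simplices (7): [v_0], [v_1], [v_2], [v_3], [v_4], [v_5], [v_6]
  1-simplices (21): (21 of them)
  2-simplices (14): (14 of them)

Hence C_0 ≅ Z^7, C_1 ≅ Z^21, C_2 ≅ Z^14.

Boundary ∂_1: C_1 → C_0 sends each edge [p,q] (with p < q) to q − p. For instance
  ∂[v_3,v_4] = [v_4] − [v_3].
As a 7×21 matrix over Z this has rank 6, with invariant factors (1,1,1,1,1,1).

Boundary ∂_2: C_2 → C_1 maps a triangle to the signed sum of its edges. For instance
  ∂[v_2,v_4,v_6] = [v_4,v_6] − [v_2,v_6] + [v_2,v_4],
  ∂[v_1,v_3,v_5] = [v_3,v_5] − [v_1,v_5] + [v_1,v_3].
This gives a 21×14 integer matrix of rank 13; reducing to Smith normal form yields diagonal entries (1,1,1,1,1,1,1,1,1,1,1,1,1).

Reading off H_k = ker ∂_k / im ∂_{k+1}:

  H_0: rank C_0 − rank ∂_1 = 7 − 6 = 1, and the invariant factors of ∂_1 are all 1, so H_0 = Z.
  H_1: rank ker ∂_1 − rank ∂_2 = (21 − 6) − 13 = 2, and the invariant factors of ∂_2 are all 1, so H_1 = Z^2.
  H_2: rank ker ∂_2 − rank ∂_3 = (14 − 13) − 0 = 1, and there is no ∂_3, so H_2 = Z.

As a check, the Euler characteristic is 7 − 21 + 14 = 0, which agrees with 1 − 2 + 1 = 0.

H_0 = Z,  H_1 = Z^2,  H_2 = Z.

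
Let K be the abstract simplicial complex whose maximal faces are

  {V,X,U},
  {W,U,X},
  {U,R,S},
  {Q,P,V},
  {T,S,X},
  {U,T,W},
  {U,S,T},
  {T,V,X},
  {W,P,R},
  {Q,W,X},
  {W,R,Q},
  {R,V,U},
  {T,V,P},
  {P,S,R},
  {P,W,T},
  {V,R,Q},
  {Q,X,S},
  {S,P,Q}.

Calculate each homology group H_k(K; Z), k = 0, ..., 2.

Take the total order P < Q < R < S < T < U < V < W < X on the vertex set. Then K (dimension 2) consists of the simplices:

  0-simplices (9): P, Q, R, S, T, U, V, W, X
  1-simplices (27): PQ, PR, PS, PT, PV, PW, QR, QS, QV, QW, QX, RS, RU, RV, RW, ST, SU, SX, TU, TV, TW, TX, UV, UW, UX, VX, WX
  2-simplices (18): PQS, PQV, PRS, PRW, PTV, PTW, QRV, QRW, QSX, QWX, RSU, RUV, STU, STX, TUW, TVX, UVX, UWX

so the chain groups are C_0 ≅ Z^9, C_1 ≅ Z^27, C_2 ≅ Z^18.

∂_1: C_1 → C_0 maps an edge to its endpoints' difference, ∂[p,q] = q − p. For instance
  ∂TU = U − T.
The resulting 9×27 matrix has rank 8, and its Smith normal form has invariant factors (1,1,1,1,1,1,1,1).

The boundary map ∂_2: C_2 → C_1 maps a triangle to the signed sum of its edges. For instance
  ∂TVX = VX − TX + TV,
  ∂UVX = VX − UX + UV.
The resulting 27×18 matrix has rank 18, and its Smith normal form has invariant factors (1,1,1,1,1,1,1,1,1,1,1,1,1,1,1,1,1,2).

Computing H_k = (kernel of ∂_k) / (image of ∂_{k+1}):

  H_0: rank C_0 − rank ∂_1 = 9 − 8 = 1, and the invariant factors of ∂_1 are all 1, so H_0 ≅ Z.
  H_1: rank ker ∂_1 − rank ∂_2 = (27 − 8) − 18 = 1, and ∂_2 has invariant factor 2 > 1, so H_1 ≅ Z ⊕ Z/2Z.
  H_2: rank ker ∂_2 − rank ∂_3 = (18 − 18) − 0 = 0, and there is no ∂_3, so H_2 ≅ 0.

H_0 ≅ Z,  H_1 ≅ Z ⊕ Z/2Z,  H_2 = 0.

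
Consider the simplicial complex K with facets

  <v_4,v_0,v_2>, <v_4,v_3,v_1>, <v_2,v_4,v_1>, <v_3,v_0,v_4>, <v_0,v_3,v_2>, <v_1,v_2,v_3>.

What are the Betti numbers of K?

b_0 = 1, b_1 = 0, b_2 = 1.

Order the vertices as v_0 < v_1 < v_2 < v_3 < v_4. Listing each simplex with vertices in this order, K has dimension 2 with simplices:

  0-simplices (5): [v_0], [v_1], [v_2], [v_3], [v_4]
  1-simplices (9): [v_0,v_2], [v_0,v_3], [v_0,v_4], [v_1,v_2], [v_1,v_3], [v_1,v_4], [v_2,v_3], [v_2,v_4], [v_3,v_4]
  2-simplices (6): [v_0,v_2,v_3], [v_0,v_2,v_4], [v_0,v_3,v_4], [v_1,v_2,v_3], [v_1,v_2,v_4], [v_1,v_3,v_4]

so the chain groups are C_0 ≅ Z^5, C_1 ≅ Z^9, C_2 ≅ Z^6.

The boundary map ∂_1: C_1 → C_0 sends each edge [p,q] (with p < q) to q − p. For instance
  ∂[v_0,v_4] = [v_4] − [v_0].
The resulting 5×9 matrix has rank 4, and its Smith normal form has invariant factors (1,1,1,1).

∂_2: C_2 → C_1 acts by ∂[p,q,r] = [q,r] − [p,r] + [p,q]. For instance
  ∂[v_1,v_2,v_3] = [v_2,v_3] − [v_1,v_3] + [v_1,v_2],
  ∂[v_1,v_3,v_4] = [v_3,v_4] − [v_1,v_4] + [v_1,v_3].
This gives a 9×6 integer matrix of rank 5; reducing to Smith normal form yields diagonal entries (1,1,1,1,1).

Computing H_k = (kernel of ∂_k) / (image of ∂_{k+1}):

  H_0: rank C_0 − rank ∂_1 = 5 − 4 = 1, and the invariant factors of ∂_1 are all 1, so H_0 = Z.
  H_1: rank ker ∂_1 − rank ∂_2 = (9 − 4) − 5 = 0, and the invariant factors of ∂_2 are all 1, so H_1 = 0.
  H_2: rank ker ∂_2 − rank ∂_3 = (6 − 5) − 0 = 1, and there is no ∂_3, so H_2 = Z.

As a check, the Euler characteristic is 5 − 9 + 6 = 2, which agrees with 1 − 0 + 1 = 2.

Hence the Betti numbers are b_0 = 1, b_1 = 0, b_2 = 1.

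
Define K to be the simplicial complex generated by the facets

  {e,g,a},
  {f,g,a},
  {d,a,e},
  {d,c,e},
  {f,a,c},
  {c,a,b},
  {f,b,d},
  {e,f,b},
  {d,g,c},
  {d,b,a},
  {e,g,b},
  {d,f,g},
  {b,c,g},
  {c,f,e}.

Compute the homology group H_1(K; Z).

Fix the vertex order a < b < c < d < e < f < g and write every simplex with vertices in increasing order. Then dim K = 2 and the simplices of K are:

  0-simplices (7): a, b, c, d, e, f, g
  1-simplices (21): ab, ac, ad, ae, af, ag, bc, bd, be, bf, bg, cd, ce, cf, cg, de, df, dg, ef, eg, fg
  2-simplices (14): abc, abd, acf, ade, aeg, afg, bcg, bdf, bef, beg, cde, cdg, cef, dfg

Hence C_0 ≅ Z^7, C_1 ≅ Z^21, C_2 ≅ Z^14.

Boundary ∂_1: C_1 → C_0 is given by ∂[p,q] = [q] − [p]. For instance
  ∂ag = g − a.
As a 7×21 matrix over Z this has rank 6, with invariant factors (1,1,1,1,1,1).

Boundary ∂_2: C_2 → C_1 sends each 2-simplex [p,q,r] to [q,r] − [p,r] + [p,q]. For instance
  ∂abc = bc − ac + ab,
  ∂bdf = df − bf + bd.
The resulting 21×14 matrix has rank 13, and its Smith normal form has invariant factors (1,1,1,1,1,1,1,1,1,1,1,1,1).

Now H_k = ker ∂_k / im ∂_{k+1}, so:

  H_1: rank ker ∂_1 − rank ∂_2 = (21 − 6) − 13 = 2, and the invariant factors of ∂_2 are all 1, so H_1 = Z^2.

H_1 ≅ Z^2.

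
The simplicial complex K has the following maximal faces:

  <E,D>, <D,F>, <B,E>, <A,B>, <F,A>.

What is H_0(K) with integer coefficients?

K has 5 vertices, 5 edges.
rank ∂_0 = 0, rank ∂_1 = 4 ⇒ b_0 = 5 − 0 − 4 = 1; all invariant factors of ∂_1 are 1 so no torsion. So H_0 = Z.

H_0 ≅ Z.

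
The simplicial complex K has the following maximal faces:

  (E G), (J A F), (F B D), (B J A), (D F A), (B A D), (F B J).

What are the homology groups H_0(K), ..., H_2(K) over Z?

Fix the vertex order A < B < D < E < F < G < J and write every simplex with vertices in increasing order. Then dim K = 2 and the simplices of K are:

  0-simplices (7): A, B, D, E, F, G, J
  1-simplices (10): AB, AD, AF, AJ, BD, BF, BJ, DF, EG, FJ
  2-simplices (6): ABD, ABJ, ADF, AFJ, BDF, BFJ

Hence C_0 ≅ Z^7, C_1 ≅ Z^10, C_2 ≅ Z^6.

Boundary ∂_1: C_1 → C_0 sends each edge [p,q] (with p < q) to q − p. For instance
  ∂BD = D − B.
The 7×10 boundary matrix has rank 5 and Smith normal form diag(1,1,1,1,1).

The boundary map ∂_2: C_2 → C_1 acts by ∂[p,q,r] = [q,r] − [p,r] + [p,q]. For instance
  ∂ADF = DF − AF + AD,
  ∂AFJ = FJ − AJ + AF.
The resulting 10×6 matrix has rank 5, and its Smith normal form has invariant factors (1,1,1,1,1).

From H_k ≅ ker(∂_k) / im(∂_{k+1}) we obtain:

  H_0: rank C_0 − rank ∂_1 = 7 − 5 = 2, and the invariant factors of ∂_1 are all 1, so H_0 ≅ Z^2.
  H_1: rank ker ∂_1 − rank ∂_2 = (10 − 5) − 5 = 0, and the invariant factors of ∂_2 are all 1, so H_1 ≅ 0.
  H_2: rank ker ∂_2 − rank ∂_3 = (6 − 5) − 0 = 1, and there is no ∂_3, so H_2 ≅ Z.

H_0 ≅ Z^2,  H_1 = 0,  H_2 ≅ Z.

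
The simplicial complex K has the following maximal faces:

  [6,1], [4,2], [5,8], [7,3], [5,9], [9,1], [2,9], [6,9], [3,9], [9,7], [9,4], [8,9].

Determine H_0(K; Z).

Fix the vertex order 1 < 2 < 3 < 4 < 5 < 6 < 7 < 8 < 9 and write every simplex with vertices in increasing order. Then dim K = 1 and the simplices of K are:

  0-simplices (9): [1], [2], [3], [4], [5], [6], [7], [8], [9]
  1-simplices (12): [1,6], [1,9], [2,4], [2,9], [3,7], [3,9], [4,9], [5,8], [5,9], [6,9], [7,9], [8,9]

so the chain groups are C_0 ≅ Z^9, C_1 ≅ Z^12.

The boundary map ∂_1: C_1 → C_0 maps an edge to its endpoints' difference, ∂[p,q] = q − p. For instance
  ∂[2,9] = [9] − [2].
The 9×12 boundary matrix has rank 8 and Smith normal form diag(1,1,1,1,1,1,1,1).

Reading off H_k = ker ∂_k / im ∂_{k+1}:

  H_0: rank C_0 − rank ∂_1 = 9 − 8 = 1, and the invariant factors of ∂_1 are all 1, so H_0 ≅ Z.

H_0 = Z.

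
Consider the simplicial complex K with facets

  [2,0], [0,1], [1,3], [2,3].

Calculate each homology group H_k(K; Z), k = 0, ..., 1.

H_0 = Z,  H_1 = Z.

Take the total order 0 < 1 < 2 < 3 on the vertex set. Then K (dimension 1) consists of the simplices:

  0-simplices (4): [0], [1], [2], [3]
  1-simplices (4): [0,1], [0,2], [1,3], [2,3]

giving chain groups C_0 ≅ Z^4, C_1 ≅ Z^4.

Boundary ∂_1: C_1 → C_0 maps an edge to its endpoints' difference, ∂[p,q] = q − p.
The resulting 4×4 matrix has rank 3, and its Smith normal form has invariant factors (1,1,1).

Now H_k = ker ∂_k / im ∂_{k+1}, so:

  H_0: rank C_0 − rank ∂_1 = 4 − 3 = 1, and the invariant factors of ∂_1 are all 1, so H_0 ≅ Z.
  H_1: rank ker ∂_1 − rank ∂_2 = (4 − 3) − 0 = 1, and there is no ∂_2, so H_1 ≅ Z.

As a check, the Euler characteristic is 4 − 4 = 0, which agrees with 1 − 1 = 0.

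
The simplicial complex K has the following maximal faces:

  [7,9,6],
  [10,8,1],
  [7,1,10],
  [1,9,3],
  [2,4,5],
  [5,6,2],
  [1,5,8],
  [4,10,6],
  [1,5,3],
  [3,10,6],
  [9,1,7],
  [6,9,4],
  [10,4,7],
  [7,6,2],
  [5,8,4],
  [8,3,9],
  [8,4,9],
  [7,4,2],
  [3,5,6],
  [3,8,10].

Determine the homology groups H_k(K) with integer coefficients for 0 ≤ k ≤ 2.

H_0 = Z,  H_1 = Z ⊕ Z/2Z,  H_2 = 0.

We work with the vertex ordering 1 < 2 < 3 < 4 < 5 < 6 < 7 < 8 < 9 < 10. The simplices of K, each written with vertices in increasing order, are:

  0-simplices (10): [1], [2], [3], [4], [5], [6], [7], [8], [9], [10]
  1-simplices (30): (30 of them)
  2-simplices (20): (20 of them)

so the chain groups are C_0 ≅ Z^10, C_1 ≅ Z^30, C_2 ≅ Z^20.

Boundary ∂_1: C_1 → C_0 is given by ∂[p,q] = [q] − [p]. For instance
  ∂[4,9] = [9] − [4].
This gives a 10×30 integer matrix of rank 9; reducing to Smith normal form yields diagonal entries (1,1,1,1,1,1,1,1,1).

The boundary map ∂_2: C_2 → C_1 acts by ∂[p,q,r] = [q,r] − [p,r] + [p,q]. For instance
  ∂[4,7,10] = [7,10] − [4,10] + [4,7],
  ∂[1,5,8] = [5,8] − [1,8] + [1,5].
The 30×20 boundary matrix has rank 20 and Smith normal form diag(1,1,1,1,1,1,1,1,1,1,1,1,1,1,1,1,1,1,1,2).

Now H_k = ker ∂_k / im ∂_{k+1}, so:

  H_0: rank C_0 − rank ∂_1 = 10 − 9 = 1, and the invariant factors of ∂_1 are all 1, so H_0 ≅ Z.
  H_1: rank ker ∂_1 − rank ∂_2 = (30 − 9) − 20 = 1, and ∂_2 has invariant factor 2 > 1, so H_1 ≅ Z ⊕ Z/2Z.
  H_2: rank ker ∂_2 − rank ∂_3 = (20 − 20) − 0 = 0, and there is no ∂_3, so H_2 ≅ 0.

As a check, the Euler characteristic is 10 − 30 + 20 = 0, which agrees with 1 − 1 + 0 = 0.
(K is a triangulation of the Klein bottle.)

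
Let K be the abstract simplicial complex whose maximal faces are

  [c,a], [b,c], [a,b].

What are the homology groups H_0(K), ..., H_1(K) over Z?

Order the vertices as a < b < c. Listing each simplex with vertices in this order, K has dimension 1 with simplices:

  0-simplices (3): a, b, c
  1-simplices (3): ab, ac, bc

giving chain groups C_0 ≅ Z^3, C_1 ≅ Z^3.

The boundary map ∂_1: C_1 → C_0 is given by ∂[p,q] = [q] − [p]. For instance
  ∂ab = b − a.
The 3×3 boundary matrix has rank 2 and Smith normal form diag(1,1).

Reading off H_k = ker ∂_k / im ∂_{k+1}:

  H_0: rank C_0 − rank ∂_1 = 3 − 2 = 1, and the invariant factors of ∂_1 are all 1, so H_0 ≅ Z.
  H_1: rank ker ∂_1 − rank ∂_2 = (3 − 2) − 0 = 1, and there is no ∂_2, so H_1 ≅ Z.

H_0 = Z,  H_1 = Z.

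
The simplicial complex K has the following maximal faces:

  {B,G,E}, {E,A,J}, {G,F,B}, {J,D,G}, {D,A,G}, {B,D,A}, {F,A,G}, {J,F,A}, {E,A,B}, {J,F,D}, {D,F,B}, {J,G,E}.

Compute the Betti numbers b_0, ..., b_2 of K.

b_0 = 1, b_1 = 0, b_2 = 0.

Fix the vertex order A < B < D < E < F < G < J and write every simplex with vertices in increasing order. Then dim K = 2 and the simplices of K are:

  0-simplices (7): A, B, D, E, F, G, J
  1-simplices (18): AB, AD, AE, AF, AG, AJ, BD, BE, BF, BG, DF, DG, DJ, EG, EJ, FG, FJ, GJ
  2-simplices (12): ABD, ABE, ADG, AEJ, AFG, AFJ, BDF, BEG, BFG, DFJ, DGJ, EGJ

Hence C_0 ≅ Z^7, C_1 ≅ Z^18, C_2 ≅ Z^12.

Boundary ∂_1: C_1 → C_0 is given by ∂[p,q] = [q] − [p]. For instance
  ∂BE = E − B.
This gives a 7×18 integer matrix of rank 6; reducing to Smith normal form yields diagonal entries (1,1,1,1,1,1).

The boundary map ∂_2: C_2 → C_1 maps a triangle to the signed sum of its edges. For instance
  ∂ABD = BD − AD + AB,
  ∂BEG = EG − BG + BE.
The resulting 18×12 matrix has rank 12, and its Smith normal form has invariant factors (1,1,1,1,1,1,1,1,1,1,1,2).

From H_k ≅ ker(∂_k) / im(∂_{k+1}) we obtain:

  H_0: rank C_0 − rank ∂_1 = 7 − 6 = 1, and the invariant factors of ∂_1 are all 1, so H_0 ≅ Z.
  H_1: rank ker ∂_1 − rank ∂_2 = (18 − 6) − 12 = 0, and ∂_2 has invariant factor 2 > 1, so H_1 ≅ Z/2.
  H_2: rank ker ∂_2 − rank ∂_3 = (12 − 12) − 0 = 0, and there is no ∂_3, so H_2 ≅ 0.

Hence the Betti numbers are b_0 = 1, b_1 = 0, b_2 = 0.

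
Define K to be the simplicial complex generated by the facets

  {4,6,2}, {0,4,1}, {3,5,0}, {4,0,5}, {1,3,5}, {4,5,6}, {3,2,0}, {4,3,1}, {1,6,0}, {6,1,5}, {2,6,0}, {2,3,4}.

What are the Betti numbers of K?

K has 7 vertices, 18 edges, 12 triangles.
rank ∂_0 = 0, rank ∂_1 = 6 ⇒ b_0 = 7 − 0 − 6 = 1; all invariant factors of ∂_1 are 1 so no torsion. So H_0 = Z.
rank ∂_1 = 6, rank ∂_2 = 12 ⇒ b_1 = 18 − 6 − 12 = 0; ∂_2 has invariant factor(s) [2] giving torsion. So H_1 = Z_2.
rank ∂_2 = 12, rank ∂_3 = 0 ⇒ b_2 = 12 − 12 − 0 = 0. So H_2 = 0.

b_0 = 1, b_1 = 0, b_2 = 0.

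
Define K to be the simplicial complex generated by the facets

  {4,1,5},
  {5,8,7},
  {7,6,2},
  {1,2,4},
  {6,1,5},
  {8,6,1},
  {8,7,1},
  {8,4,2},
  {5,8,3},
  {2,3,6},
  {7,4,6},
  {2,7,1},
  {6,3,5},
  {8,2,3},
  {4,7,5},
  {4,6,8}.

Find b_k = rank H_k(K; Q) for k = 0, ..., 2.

We work with the vertex ordering 1 < 2 < 3 < 4 < 5 < 6 < 7 < 8. The simplices of K, each written with vertices in increasing order, are:

  0-simplices (8): [1], [2], [3], [4], [5], [6], [7], [8]
  1-simplices (24): (24 of them)
  2-simplices (16): [1,2,4], [1,2,7], [1,4,5], [1,5,6], [1,6,8], [1,7,8], [2,3,6], [2,3,8], [2,4,8], [2,6,7], [3,5,6], [3,5,8], [4,5,7], [4,6,7], [4,6,8], [5,7,8]

giving chain groups C_0 ≅ Z^8, C_1 ≅ Z^24, C_2 ≅ Z^16.

The boundary map ∂_1: C_1 → C_0 sends each edge [p,q] (with p < q) to q − p. For instance
  ∂[4,8] = [8] − [4].
The resulting 8×24 matrix has rank 7, and its Smith normal form has invariant factors (1,1,1,1,1,1,1).

Boundary ∂_2: C_2 → C_1 sends each 2-simplex [p,q,r] to [q,r] − [p,r] + [p,q]. For instance
  ∂[1,2,4] = [2,4] − [1,4] + [1,2],
  ∂[4,5,7] = [5,7] − [4,7] + [4,5].
This gives a 24×16 integer matrix of rank 15; reducing to Smith normal form yields diagonal entries (1,1,1,1,1,1,1,1,1,1,1,1,1,1,1).

From H_k ≅ ker(∂_k) / im(∂_{k+1}) we obtain:

  H_0: rank C_0 − rank ∂_1 = 8 − 7 = 1, and the invariant factors of ∂_1 are all 1, so H_0 = Z.
  H_1: rank ker ∂_1 − rank ∂_2 = (24 − 7) − 15 = 2, and the invariant factors of ∂_2 are all 1, so H_1 = Z^2.
  H_2: rank ker ∂_2 − rank ∂_3 = (16 − 15) − 0 = 1, and there is no ∂_3, so H_2 = Z.

As a check, the Euler characteristic is 8 − 24 + 16 = 0, which agrees with 1 − 2 + 1 = 0.

Hence the Betti numbers are b_0 = 1, b_1 = 2, b_2 = 1.

b_0 = 1, b_1 = 2, b_2 = 1.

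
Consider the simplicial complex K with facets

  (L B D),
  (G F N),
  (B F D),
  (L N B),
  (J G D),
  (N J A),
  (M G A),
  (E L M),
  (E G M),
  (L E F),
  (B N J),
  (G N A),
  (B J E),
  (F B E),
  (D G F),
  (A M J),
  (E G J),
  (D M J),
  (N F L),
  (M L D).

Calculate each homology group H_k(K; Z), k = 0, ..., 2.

Take the total order A < B < D < E < F < G < J < L < M < N on the vertex set. Then K (dimension 2) consists of the simplices:

  0-simplices (10): A, B, D, E, F, G, J, L, M, N
  1-simplices (30): AG, AJ, AM, AN, BD, BE, BF, BJ, BL, BN, DF, DG, DJ, DL, DM, EF, EG, EJ, EL, EM, FG, FL, FN, GJ, GM, GN, JM, JN, LM, LN
  2-simplices (20): AGM, AGN, AJM, AJN, BDF, BDL, BEF, BEJ, BJN, BLN, DFG, DGJ, DJM, DLM, EFL, EGJ, EGM, ELM, FGN, FLN

giving chain groups C_0 ≅ Z^10, C_1 ≅ Z^30, C_2 ≅ Z^20.

The boundary map ∂_1: C_1 → C_0 maps an edge to its endpoints' difference, ∂[p,q] = q − p. For instance
  ∂DJ = J − D.
This gives a 10×30 integer matrix of rank 9; reducing to Smith normal form yields diagonal entries (1,1,1,1,1,1,1,1,1).

∂_2: C_2 → C_1 maps a triangle to the signed sum of its edges. For instance
  ∂DJM = JM − DM + DJ,
  ∂BEF = EF − BF + BE.
As a 30×20 matrix over Z this has rank 20, with invariant factors (1,1,1,1,1,1,1,1,1,1,1,1,1,1,1,1,1,1,1,2).

Reading off H_k = ker ∂_k / im ∂_{k+1}:

  H_0: rank C_0 − rank ∂_1 = 10 − 9 = 1, and the invariant factors of ∂_1 are all 1, so H_0 ≅ Z.
  H_1: rank ker ∂_1 − rank ∂_2 = (30 − 9) − 20 = 1, and ∂_2 has invariant factor 2 > 1, so H_1 ≅ Z ⊕ Z/2.
  H_2: rank ker ∂_2 − rank ∂_3 = (20 − 20) − 0 = 0, and there is no ∂_3, so H_2 ≅ 0.

H_0 ≅ Z,  H_1 ≅ Z ⊕ Z/2,  H_2 = 0.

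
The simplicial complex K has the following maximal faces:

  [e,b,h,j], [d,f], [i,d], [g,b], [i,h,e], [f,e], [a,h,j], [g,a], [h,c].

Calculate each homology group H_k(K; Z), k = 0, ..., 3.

H_0 = Z,  H_1 = Z^2,  H_2 = 0,  H_3 = 0.

Order the vertices as a < b < c < d < e < f < g < h < i < j. Listing each simplex with vertices in this order, K has dimension 3 with simplices:

  0-simplices (10): a, b, c, d, e, f, g, h, i, j
  1-simplices (16): ag, ah, aj, be, bg, bh, bj, ch, df, di, ef, eh, ei, ej, hi, hj
  2-simplices (6): ahj, beh, bej, bhj, ehi, ehj
  3-simplices (1): behj

Hence C_0 ≅ Z^10, C_1 ≅ Z^16, C_2 ≅ Z^6, C_3 ≅ Z^1.

∂_1: C_1 → C_0 is given by ∂[p,q] = [q] − [p]. For instance
  ∂hj = j − h.
As a 10×16 matrix over Z this has rank 9, with invariant factors (1,1,1,1,1,1,1,1,1).

The boundary map ∂_2: C_2 → C_1 acts by ∂[p,q,r] = [q,r] − [p,r] + [p,q]. For instance
  ∂ehi = hi − ei + eh,
  ∂bej = ej − bj + be.
The resulting 16×6 matrix has rank 5, and its Smith normal form has invariant factors (1,1,1,1,1).

∂_3: C_3 → C_2 sends each 3-simplex σ to the alternating sum Σ_i (−1)^i (σ with its i-th vertex removed). For instance
  ∂behj = ehj − bhj + bej − beh.
The 6×1 boundary matrix has rank 1 and Smith normal form diag(1).

Now H_k = ker ∂_k / im ∂_{k+1}, so:

  H_0: rank C_0 − rank ∂_1 = 10 − 9 = 1, and the invariant factors of ∂_1 are all 1, so H_0 ≅ Z.
  H_1: rank ker ∂_1 − rank ∂_2 = (16 − 9) − 5 = 2, and the invariant factors of ∂_2 are all 1, so H_1 ≅ Z^2.
  H_2: rank ker ∂_2 − rank ∂_3 = (6 − 5) − 1 = 0, and the invariant factors of ∂_3 are all 1, so H_2 ≅ 0.
  H_3: rank ker ∂_3 − rank ∂_4 = (1 − 1) − 0 = 0, and there is no ∂_4, so H_3 ≅ 0.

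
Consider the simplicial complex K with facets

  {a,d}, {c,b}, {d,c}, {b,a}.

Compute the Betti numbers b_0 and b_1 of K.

b_0 = 1, b_1 = 1.

K has 4 vertices, 4 edges.
rank ∂_0 = 0, rank ∂_1 = 3 ⇒ b_0 = 4 − 0 − 3 = 1; all invariant factors of ∂_1 are 1 so no torsion. So H_0 = Z.
rank ∂_1 = 3, rank ∂_2 = 0 ⇒ b_1 = 4 − 3 − 0 = 1. So H_1 = Z.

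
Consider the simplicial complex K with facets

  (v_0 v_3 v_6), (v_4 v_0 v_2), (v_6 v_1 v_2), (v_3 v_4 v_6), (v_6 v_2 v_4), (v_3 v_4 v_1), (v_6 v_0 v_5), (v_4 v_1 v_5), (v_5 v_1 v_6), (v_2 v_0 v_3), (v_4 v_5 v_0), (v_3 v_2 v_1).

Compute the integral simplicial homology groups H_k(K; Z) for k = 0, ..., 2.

H_0 = Z,  H_1 = Z_2,  H_2 = 0.

We work with the vertex ordering v_0 < v_1 < v_2 < v_3 < v_4 < v_5 < v_6. The simplices of K, each written with vertices in increasing order, are:

  0-simplices (7): [v_0], [v_1], [v_2], [v_3], [v_4], [v_5], [v_6]
  1-simplices (18): (18 of them)
  2-simplices (12): (12 of them)

Hence C_0 ≅ Z^7, C_1 ≅ Z^18, C_2 ≅ Z^12.

Boundary ∂_1: C_1 → C_0 is given by ∂[p,q] = [q] − [p].
The 7×18 boundary matrix has rank 6 and Smith normal form diag(1,1,1,1,1,1).

∂_2: C_2 → C_1 acts by ∂[p,q,r] = [q,r] − [p,r] + [p,q]. For instance
  ∂[v_0,v_2,v_4] = [v_2,v_4] − [v_0,v_4] + [v_0,v_2],
  ∂[v_1,v_4,v_5] = [v_4,v_5] − [v_1,v_5] + [v_1,v_4].
The resulting 18×12 matrix has rank 12, and its Smith normal form has invariant factors (1,1,1,1,1,1,1,1,1,1,1,2).

Reading off H_k = ker ∂_k / im ∂_{k+1}:

  H_0: rank C_0 − rank ∂_1 = 7 − 6 = 1, and the invariant factors of ∂_1 are all 1, so H_0 ≅ Z.
  H_1: rank ker ∂_1 − rank ∂_2 = (18 − 6) − 12 = 0, and ∂_2 has invariant factor 2 > 1, so H_1 ≅ Z_2.
  H_2: rank ker ∂_2 − rank ∂_3 = (12 − 12) − 0 = 0, and there is no ∂_3, so H_2 ≅ 0.

As a check, the Euler characteristic is 7 − 18 + 12 = 1, which agrees with 1 − 0 + 0 = 1.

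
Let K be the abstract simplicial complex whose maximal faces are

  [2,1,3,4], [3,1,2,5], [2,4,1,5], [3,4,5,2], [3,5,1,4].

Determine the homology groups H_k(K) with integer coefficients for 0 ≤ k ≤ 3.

Order the vertices as 1 < 2 < 3 < 4 < 5. Listing each simplex with vertices in this order, K has dimension 3 with simplices:

  0-simplices (5): [1], [2], [3], [4], [5]
  1-simplices (10): [1,2], [1,3], [1,4], [1,5], [2,3], [2,4], [2,5], [3,4], [3,5], [4,5]
  2-simplices (10): [1,2,3], [1,2,4], [1,2,5], [1,3,4], [1,3,5], [1,4,5], [2,3,4], [2,3,5], [2,4,5], [3,4,5]
  3-simplices (5): [1,2,3,4], [1,2,3,5], [1,2,4,5], [1,3,4,5], [2,3,4,5]

giving chain groups C_0 ≅ Z^5, C_1 ≅ Z^10, C_2 ≅ Z^10, C_3 ≅ Z^5.

Boundary ∂_1: C_1 → C_0 sends each edge [p,q] (with p < q) to q − p. For instance
  ∂[1,4] = [4] − [1].
As a 5×10 matrix over Z this has rank 4, with invariant factors (1,1,1,1).

∂_2: C_2 → C_1 maps a triangle to the signed sum of its edges. For instance
  ∂[1,2,3] = [2,3] − [1,3] + [1,2],
  ∂[3,4,5] = [4,5] − [3,5] + [3,4].
This gives a 10×10 integer matrix of rank 6; reducing to Smith normal form yields diagonal entries (1,1,1,1,1,1).

∂_3: C_3 → C_2 sends each 3-simplex σ to the alternating sum Σ_i (−1)^i (σ with its i-th vertex removed). For instance
  ∂[1,2,4,5] = [2,4,5] − [1,4,5] + [1,2,5] − [1,2,4],
  ∂[2,3,4,5] = [3,4,5] − [2,4,5] + [2,3,5] − [2,3,4].
The resulting 10×5 matrix has rank 4, and its Smith normal form has invariant factors (1,1,1,1).

From H_k ≅ ker(∂_k) / im(∂_{k+1}) we obtain:

  H_0: rank C_0 − rank ∂_1 = 5 − 4 = 1, and the invariant factors of ∂_1 are all 1, so H_0 ≅ Z.
  H_1: rank ker ∂_1 − rank ∂_2 = (10 − 4) − 6 = 0, and the invariant factors of ∂_2 are all 1, so H_1 ≅ 0.
  H_2: rank ker ∂_2 − rank ∂_3 = (10 − 6) − 4 = 0, and the invariant factors of ∂_3 are all 1, so H_2 ≅ 0.
  H_3: rank ker ∂_3 − rank ∂_4 = (5 − 4) − 0 = 1, and there is no ∂_4, so H_3 ≅ Z.

H_0 ≅ Z,  H_1 = 0,  H_2 = 0,  H_3 ≅ Z.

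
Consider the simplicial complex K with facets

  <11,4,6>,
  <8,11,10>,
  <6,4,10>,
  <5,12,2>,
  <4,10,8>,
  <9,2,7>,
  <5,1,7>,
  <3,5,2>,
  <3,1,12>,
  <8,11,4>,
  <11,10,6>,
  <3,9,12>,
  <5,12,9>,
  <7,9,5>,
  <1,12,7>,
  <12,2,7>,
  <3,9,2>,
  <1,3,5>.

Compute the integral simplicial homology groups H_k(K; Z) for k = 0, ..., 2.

H_0 ≅ Z^2,  H_1 ≅ Z/2,  H_2 ≅ Z.

Take the total order 1 < 2 < 3 < 4 < 5 < 6 < 7 < 8 < 9 < 10 < 11 < 12 on the vertex set. Then K (dimension 2) consists of the simplices:

  0-simplices (12): [1], [2], [3], [4], [5], [6], [7], [8], [9], [10], [11], [12]
  1-simplices (27): (27 of them)
  2-simplices (18): (18 of them)

so the chain groups are C_0 ≅ Z^12, C_1 ≅ Z^27, C_2 ≅ Z^18.

∂_1: C_1 → C_0 sends each edge [p,q] (with p < q) to q − p.
This gives a 12×27 integer matrix of rank 10; reducing to Smith normal form yields diagonal entries (1,1,1,1,1,1,1,1,1,1).

∂_2: C_2 → C_1 acts by ∂[p,q,r] = [q,r] − [p,r] + [p,q]. For instance
  ∂[4,6,10] = [6,10] − [4,10] + [4,6],
  ∂[4,8,10] = [8,10] − [4,10] + [4,8].
The 27×18 boundary matrix has rank 17 and Smith normal form diag(1,1,1,1,1,1,1,1,1,1,1,1,1,1,1,1,2).

Now H_k = ker ∂_k / im ∂_{k+1}, so:

  H_0: rank C_0 − rank ∂_1 = 12 − 10 = 2, and the invariant factors of ∂_1 are all 1, so H_0 = Z^2.
  H_1: rank ker ∂_1 − rank ∂_2 = (27 − 10) − 17 = 0, and ∂_2 has invariant factor 2 > 1, so H_1 = Z/2.
  H_2: rank ker ∂_2 − rank ∂_3 = (18 − 17) − 0 = 1, and there is no ∂_3, so H_2 = Z.

As a check, the Euler characteristic is 12 − 27 + 18 = 3, which agrees with 2 − 0 + 1 = 3.
(K is a triangulation of the disjoint union of the real projective plane RP^2 and the 2-sphere S^2.)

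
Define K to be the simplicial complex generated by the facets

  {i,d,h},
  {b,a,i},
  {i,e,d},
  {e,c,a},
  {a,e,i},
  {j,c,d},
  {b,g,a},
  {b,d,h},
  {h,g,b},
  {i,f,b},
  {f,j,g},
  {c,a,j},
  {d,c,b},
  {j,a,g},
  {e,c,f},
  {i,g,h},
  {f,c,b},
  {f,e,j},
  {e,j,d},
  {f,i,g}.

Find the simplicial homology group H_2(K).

H_2 = 0.

K has 10 vertices, 30 edges, 20 triangles.
rank ∂_2 = 20, rank ∂_3 = 0 ⇒ b_2 = 20 − 20 − 0 = 0. So H_2 ≅ 0.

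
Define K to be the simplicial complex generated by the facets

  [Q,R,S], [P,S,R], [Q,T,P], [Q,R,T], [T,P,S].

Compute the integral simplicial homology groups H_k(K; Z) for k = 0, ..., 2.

H_0 = Z,  H_1 = Z,  H_2 = 0.

Order the vertices as P < Q < R < S < T. Listing each simplex with vertices in this order, K has dimension 2 with simplices:

  0-simplices (5): P, Q, R, S, T
  1-simplices (10): PQ, PR, PS, PT, QR, QS, QT, RS, RT, ST
  2-simplices (5): PQT, PRS, PST, QRS, QRT

giving chain groups C_0 ≅ Z^5, C_1 ≅ Z^10, C_2 ≅ Z^5.

Boundary ∂_1: C_1 → C_0 sends each edge [p,q] (with p < q) to q − p.
The 5×10 boundary matrix has rank 4 and Smith normal form diag(1,1,1,1).

∂_2: C_2 → C_1 acts by ∂[p,q,r] = [q,r] − [p,r] + [p,q]. For instance
  ∂QRS = RS − QS + QR,
  ∂PST = ST − PT + PS.
The resulting 10×5 matrix has rank 5, and its Smith normal form has invariant factors (1,1,1,1,1).

From H_k ≅ ker(∂_k) / im(∂_{k+1}) we obtain:

  H_0: rank C_0 − rank ∂_1 = 5 − 4 = 1, and the invariant factors of ∂_1 are all 1, so H_0 = Z.
  H_1: rank ker ∂_1 − rank ∂_2 = (10 − 4) − 5 = 1, and the invariant factors of ∂_2 are all 1, so H_1 = Z.
  H_2: rank ker ∂_2 − rank ∂_3 = (5 − 5) − 0 = 0, and there is no ∂_3, so H_2 = 0.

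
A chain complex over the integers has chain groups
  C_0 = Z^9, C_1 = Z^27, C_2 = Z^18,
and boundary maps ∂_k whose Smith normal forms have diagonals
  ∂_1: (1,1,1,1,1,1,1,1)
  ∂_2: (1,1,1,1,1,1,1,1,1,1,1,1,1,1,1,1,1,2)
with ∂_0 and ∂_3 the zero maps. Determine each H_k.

H_0 ≅ Z,  H_1 ≅ Z ⊕ Z/2,  H_2 = 0.

H_0: b_0 = 9 − 0 − 8 = 1; torsion from ∂_1 factors > 1: none. So H_0 ≅ Z.
H_1: b_1 = 27 − 8 − 18 = 1; torsion from ∂_2 factors > 1: [2]. So H_1 ≅ Z ⊕ Z/2.
H_2: b_2 = 18 − 18 − 0 = 0; torsion from ∂_3 factors > 1: none. So H_2 ≅ 0.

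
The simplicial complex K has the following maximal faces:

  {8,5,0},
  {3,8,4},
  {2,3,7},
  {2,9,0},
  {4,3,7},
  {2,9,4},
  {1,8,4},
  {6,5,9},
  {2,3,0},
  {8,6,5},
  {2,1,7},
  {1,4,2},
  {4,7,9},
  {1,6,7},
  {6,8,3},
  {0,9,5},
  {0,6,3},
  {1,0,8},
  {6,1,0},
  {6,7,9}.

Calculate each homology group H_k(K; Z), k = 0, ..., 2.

We work with the vertex ordering 0 < 1 < 2 < 3 < 4 < 5 < 6 < 7 < 8 < 9. The simplices of K, each written with vertices in increasing order, are:

  0-simplices (10): [0], [1], [2], [3], [4], [5], [6], [7], [8], [9]
  1-simplices (30): (30 of them)
  2-simplices (20): (20 of them)

giving chain groups C_0 ≅ Z^10, C_1 ≅ Z^30, C_2 ≅ Z^20.

Boundary ∂_1: C_1 → C_0 maps an edge to its endpoints' difference, ∂[p,q] = q − p.
The 10×30 boundary matrix has rank 9 and Smith normal form diag(1,1,1,1,1,1,1,1,1).

∂_2: C_2 → C_1 acts by ∂[p,q,r] = [q,r] − [p,r] + [p,q]. For instance
  ∂[3,6,8] = [6,8] − [3,8] + [3,6],
  ∂[3,4,8] = [4,8] − [3,8] + [3,4].
The resulting 30×20 matrix has rank 20, and its Smith normal form has invariant factors (1,1,1,1,1,1,1,1,1,1,1,1,1,1,1,1,1,1,1,2).

Reading off H_k = ker ∂_k / im ∂_{k+1}:

  H_0: rank C_0 − rank ∂_1 = 10 − 9 = 1, and the invariant factors of ∂_1 are all 1, so H_0 ≅ Z.
  H_1: rank ker ∂_1 − rank ∂_2 = (30 − 9) − 20 = 1, and ∂_2 has invariant factor 2 > 1, so H_1 ≅ Z × Z/2.
  H_2: rank ker ∂_2 − rank ∂_3 = (20 − 20) − 0 = 0, and there is no ∂_3, so H_2 ≅ 0.

H_0 ≅ Z,  H_1 ≅ Z × Z/2,  H_2 = 0.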